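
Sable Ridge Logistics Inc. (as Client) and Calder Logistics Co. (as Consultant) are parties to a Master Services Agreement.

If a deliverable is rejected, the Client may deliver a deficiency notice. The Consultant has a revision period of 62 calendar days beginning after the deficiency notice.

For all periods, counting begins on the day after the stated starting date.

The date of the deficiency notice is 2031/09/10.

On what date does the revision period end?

The last day of the revision period: 62 calendar days after 2031/09/10 is 2031/11/11.

2031/11/11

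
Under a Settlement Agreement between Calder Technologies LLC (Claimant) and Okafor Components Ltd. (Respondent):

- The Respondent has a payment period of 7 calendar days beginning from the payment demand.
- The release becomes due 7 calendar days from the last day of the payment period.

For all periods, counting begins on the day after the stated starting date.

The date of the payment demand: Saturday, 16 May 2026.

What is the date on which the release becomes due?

30 May 2026

The last day of the payment period: 16 May 2026 + 7 days = 23 May 2026.
The date on which the release becomes due: 23 May 2026 + 7 days = 30 May 2026.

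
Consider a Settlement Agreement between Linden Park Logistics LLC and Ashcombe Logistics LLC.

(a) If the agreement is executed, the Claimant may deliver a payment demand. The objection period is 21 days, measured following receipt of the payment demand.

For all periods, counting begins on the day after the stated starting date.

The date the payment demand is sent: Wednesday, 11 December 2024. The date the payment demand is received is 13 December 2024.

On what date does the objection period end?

The last day of the objection period: 13 December 2024 + 21 days = 3 January 2025.

3 January 2025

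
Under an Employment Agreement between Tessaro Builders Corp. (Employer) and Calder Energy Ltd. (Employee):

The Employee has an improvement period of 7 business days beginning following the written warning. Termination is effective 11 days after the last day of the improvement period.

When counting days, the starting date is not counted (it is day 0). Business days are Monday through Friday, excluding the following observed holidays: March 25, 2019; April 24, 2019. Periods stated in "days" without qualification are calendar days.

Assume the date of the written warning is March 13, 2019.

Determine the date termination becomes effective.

April 2, 2019

The last day of the improvement period: counting 7 business days from Wednesday, March 13, 2019 (Mar 14, Mar 15, Mar 18, Mar 19, Mar 20, Mar 21, Mar 22, skipping weekends) reaches Friday, March 22, 2019.
Adding 11 calendar days to March 22, 2019 gives April 2, 2019, which is the date termination becomes effective.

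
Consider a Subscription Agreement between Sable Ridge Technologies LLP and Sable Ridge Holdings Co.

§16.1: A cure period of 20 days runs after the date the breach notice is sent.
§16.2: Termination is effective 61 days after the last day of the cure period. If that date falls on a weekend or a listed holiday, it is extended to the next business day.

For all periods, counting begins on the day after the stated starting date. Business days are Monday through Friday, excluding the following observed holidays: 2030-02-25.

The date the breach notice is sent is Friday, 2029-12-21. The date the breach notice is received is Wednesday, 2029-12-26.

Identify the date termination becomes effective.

The last day of the cure period: 2029-12-21 + 20 days = 2030-01-10.
The date termination becomes effective: 61 calendar days after 2030-01-10 is 2030-03-12. 2030-03-12 is a Tuesday and is not a listed holiday, so no roll-forward applies.

2030-03-12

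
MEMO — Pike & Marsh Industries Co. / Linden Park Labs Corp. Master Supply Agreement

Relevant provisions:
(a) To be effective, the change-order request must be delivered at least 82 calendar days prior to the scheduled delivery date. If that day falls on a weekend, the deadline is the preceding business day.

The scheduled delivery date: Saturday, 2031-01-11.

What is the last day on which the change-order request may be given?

Counting back 82 calendar days from 2031-01-11 gives 2030-10-21. That is a Monday, so no adjustment is needed.

2030-10-21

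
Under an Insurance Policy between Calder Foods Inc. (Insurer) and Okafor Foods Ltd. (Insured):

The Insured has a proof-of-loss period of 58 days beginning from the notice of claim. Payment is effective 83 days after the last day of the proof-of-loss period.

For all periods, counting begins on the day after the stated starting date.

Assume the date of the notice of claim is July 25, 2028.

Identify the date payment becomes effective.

The last day of the proof-of-loss period: 58 calendar days after July 25, 2028 is September 21, 2028.
The date payment becomes effective: September 21, 2028 + 83 days = December 13, 2028.

December 13, 2028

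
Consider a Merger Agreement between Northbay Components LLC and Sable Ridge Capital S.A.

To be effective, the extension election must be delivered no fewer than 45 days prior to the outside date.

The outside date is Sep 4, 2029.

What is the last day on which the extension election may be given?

Sep 4, 2029 minus 45 days is Jul 21, 2029.

Jul 21, 2029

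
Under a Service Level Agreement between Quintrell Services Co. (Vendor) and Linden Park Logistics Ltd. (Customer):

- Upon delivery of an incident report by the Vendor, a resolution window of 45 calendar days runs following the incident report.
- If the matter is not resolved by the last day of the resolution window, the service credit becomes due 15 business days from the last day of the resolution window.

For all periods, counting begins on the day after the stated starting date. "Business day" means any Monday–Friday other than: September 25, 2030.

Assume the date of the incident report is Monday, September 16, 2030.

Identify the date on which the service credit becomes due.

Adding 45 calendar days to September 16, 2030 gives October 31, 2030, which is the last day of the resolution window.
The date on which the service credit becomes due: counting 15 business days from Thursday, October 31, 2030 (Nov 1, Nov 4, Nov 5, Nov 6, …, Nov 19, Nov 20, Nov 21, skipping weekends) reaches Thursday, November 21, 2030.

November 21, 2030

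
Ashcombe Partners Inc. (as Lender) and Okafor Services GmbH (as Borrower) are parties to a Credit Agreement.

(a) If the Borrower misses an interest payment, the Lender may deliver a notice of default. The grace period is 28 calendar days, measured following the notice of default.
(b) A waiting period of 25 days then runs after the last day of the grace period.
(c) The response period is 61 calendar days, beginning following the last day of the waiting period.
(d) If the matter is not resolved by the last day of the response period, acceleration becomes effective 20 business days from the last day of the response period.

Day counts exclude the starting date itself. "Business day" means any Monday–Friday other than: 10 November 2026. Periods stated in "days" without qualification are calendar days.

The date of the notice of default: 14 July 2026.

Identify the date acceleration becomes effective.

4 December 2026

Adding 28 calendar days to 14 July 2026 gives 11 August 2026, which is the last day of the grace period.
Adding 25 calendar days to 11 August 2026 gives 5 September 2026, which is the last day of the waiting period.
Adding 61 calendar days to 5 September 2026 gives 5 November 2026, which is the last day of the response period.
From Thursday, 5 November 2026, 20 business days (Nov 6, Nov 9, Nov 11, Nov 12, …, Dec 2, Dec 3, Dec 4, skipping weekends and the listed holiday on Nov 10) brings us to Friday, 4 December 2026, which is the date acceleration becomes effective.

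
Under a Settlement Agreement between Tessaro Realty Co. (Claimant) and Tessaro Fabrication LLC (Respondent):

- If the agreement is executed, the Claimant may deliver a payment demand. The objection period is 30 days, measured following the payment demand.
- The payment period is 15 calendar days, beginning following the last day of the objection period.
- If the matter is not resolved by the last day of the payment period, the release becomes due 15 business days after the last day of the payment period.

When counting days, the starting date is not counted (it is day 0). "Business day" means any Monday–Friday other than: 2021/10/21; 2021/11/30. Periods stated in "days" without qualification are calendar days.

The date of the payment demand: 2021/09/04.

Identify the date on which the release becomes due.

2021/11/10

Adding 30 calendar days to 2021/09/04 gives 2021/10/04, which is the last day of the objection period.
Adding 15 calendar days to 2021/10/04 gives 2021/10/19, which is the last day of the payment period.
The date on which the release becomes due: 15 business days after Tuesday, 2021/10/19, skipping weekends and the listed holiday on Oct 21 — Oct 20, Oct 22, Oct 25, Oct 26, …, Nov 8, Nov 9, Nov 10 — lands on Wednesday, 2021/11/10.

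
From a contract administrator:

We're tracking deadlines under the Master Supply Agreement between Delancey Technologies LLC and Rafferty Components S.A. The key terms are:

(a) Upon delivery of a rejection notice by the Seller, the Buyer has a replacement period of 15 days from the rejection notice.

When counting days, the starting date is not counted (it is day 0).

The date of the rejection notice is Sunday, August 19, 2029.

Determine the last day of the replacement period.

September 3, 2029

Adding 15 calendar days to August 19, 2029 gives September 3, 2029, which is the last day of the replacement period.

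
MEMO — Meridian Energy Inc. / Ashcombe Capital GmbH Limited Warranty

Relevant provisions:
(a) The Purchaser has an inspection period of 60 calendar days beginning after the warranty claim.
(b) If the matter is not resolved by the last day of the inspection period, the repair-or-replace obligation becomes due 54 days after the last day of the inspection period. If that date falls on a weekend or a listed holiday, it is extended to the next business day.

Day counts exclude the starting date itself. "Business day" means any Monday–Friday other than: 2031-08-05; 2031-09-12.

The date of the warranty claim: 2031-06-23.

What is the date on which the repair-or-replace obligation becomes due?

2031-10-15

The last day of the inspection period: 2031-06-23 + 60 days = 2031-08-22.
The date on which the repair-or-replace obligation becomes due: 2031-08-22 + 54 days = 2031-10-15. 2031-10-15 is a Wednesday and is not a listed holiday, so no roll-forward applies.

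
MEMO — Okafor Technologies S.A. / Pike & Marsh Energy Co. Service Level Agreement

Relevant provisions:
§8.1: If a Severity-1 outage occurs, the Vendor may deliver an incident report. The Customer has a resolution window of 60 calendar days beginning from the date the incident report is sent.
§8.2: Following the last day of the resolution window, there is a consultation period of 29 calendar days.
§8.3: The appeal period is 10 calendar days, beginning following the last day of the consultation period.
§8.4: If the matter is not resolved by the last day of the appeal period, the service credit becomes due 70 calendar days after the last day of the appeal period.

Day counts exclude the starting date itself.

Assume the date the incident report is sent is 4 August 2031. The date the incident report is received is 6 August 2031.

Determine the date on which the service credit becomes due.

The last day of the resolution window: 60 calendar days after 4 August 2031 is 3 October 2031.
Adding 29 calendar days to 3 October 2031 gives 1 November 2031, which is the last day of the consultation period.
The last day of the appeal period: 1 November 2031 + 10 days = 11 November 2031.
The date on which the service credit becomes due: 11 November 2031 + 70 days = 20 January 2032.

20 January 2032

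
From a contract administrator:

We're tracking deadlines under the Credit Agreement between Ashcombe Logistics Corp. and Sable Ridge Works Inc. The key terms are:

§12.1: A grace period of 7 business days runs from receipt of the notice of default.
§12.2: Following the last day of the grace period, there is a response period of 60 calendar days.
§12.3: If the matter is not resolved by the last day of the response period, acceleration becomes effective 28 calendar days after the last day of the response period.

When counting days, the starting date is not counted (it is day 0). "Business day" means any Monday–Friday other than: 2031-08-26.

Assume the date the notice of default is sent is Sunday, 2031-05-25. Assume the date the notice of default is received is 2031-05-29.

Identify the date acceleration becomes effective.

From Thursday, 2031-05-29, 7 business days (May 30, Jun 2, Jun 3, Jun 4, Jun 5, Jun 6, Jun 9, skipping weekends) brings us to Monday, 2031-06-09, which is the last day of the grace period.
Adding 60 calendar days to 2031-06-09 gives 2031-08-08, which is the last day of the response period.
The date acceleration becomes effective: 2031-08-08 + 28 days = 2031-09-05.

2031-09-05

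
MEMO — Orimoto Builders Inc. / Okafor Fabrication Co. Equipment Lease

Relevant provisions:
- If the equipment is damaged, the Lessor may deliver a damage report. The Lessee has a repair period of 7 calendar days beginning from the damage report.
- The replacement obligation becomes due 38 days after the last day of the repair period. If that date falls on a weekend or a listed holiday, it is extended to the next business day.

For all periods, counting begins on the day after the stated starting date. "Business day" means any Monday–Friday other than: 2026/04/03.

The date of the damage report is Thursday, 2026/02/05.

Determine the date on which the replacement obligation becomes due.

The last day of the repair period: 7 calendar days after 2026/02/05 is 2026/02/12.
The date on which the replacement obligation becomes due: 38 calendar days after 2026/02/12 is 2026/03/22. That falls on a Sunday, so it rolls to the next business day, Monday, 2026/03/23.

2026/03/23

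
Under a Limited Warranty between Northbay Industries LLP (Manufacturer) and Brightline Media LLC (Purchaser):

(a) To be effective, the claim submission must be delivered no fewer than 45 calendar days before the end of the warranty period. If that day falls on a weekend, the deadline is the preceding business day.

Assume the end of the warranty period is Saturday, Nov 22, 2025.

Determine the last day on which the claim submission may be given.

Oct 8, 2025

Counting back 45 calendar days from Nov 22, 2025 gives Oct 8, 2025. That is a Wednesday, so no adjustment is needed.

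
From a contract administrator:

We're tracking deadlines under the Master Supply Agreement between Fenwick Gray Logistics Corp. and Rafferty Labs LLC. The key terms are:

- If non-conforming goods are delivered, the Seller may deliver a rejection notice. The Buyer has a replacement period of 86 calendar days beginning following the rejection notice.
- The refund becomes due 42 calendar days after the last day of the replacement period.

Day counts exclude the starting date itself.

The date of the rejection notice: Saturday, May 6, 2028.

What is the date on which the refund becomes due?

The last day of the replacement period: May 6, 2028 + 86 days = Jul 31, 2028.
The date on which the refund becomes due: Jul 31, 2028 + 42 days = Sep 11, 2028.

Sep 11, 2028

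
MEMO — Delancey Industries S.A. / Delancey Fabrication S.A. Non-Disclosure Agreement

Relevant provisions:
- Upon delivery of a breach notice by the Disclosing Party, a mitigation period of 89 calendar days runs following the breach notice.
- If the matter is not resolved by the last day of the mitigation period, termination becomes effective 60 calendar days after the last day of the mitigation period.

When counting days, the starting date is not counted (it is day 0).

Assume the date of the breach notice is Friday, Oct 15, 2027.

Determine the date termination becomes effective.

The last day of the mitigation period: 89 calendar days after Oct 15, 2027 is Jan 12, 2028.
Adding 60 calendar days to Jan 12, 2028 gives Mar 12, 2028, which is the date termination becomes effective.

Mar 12, 2028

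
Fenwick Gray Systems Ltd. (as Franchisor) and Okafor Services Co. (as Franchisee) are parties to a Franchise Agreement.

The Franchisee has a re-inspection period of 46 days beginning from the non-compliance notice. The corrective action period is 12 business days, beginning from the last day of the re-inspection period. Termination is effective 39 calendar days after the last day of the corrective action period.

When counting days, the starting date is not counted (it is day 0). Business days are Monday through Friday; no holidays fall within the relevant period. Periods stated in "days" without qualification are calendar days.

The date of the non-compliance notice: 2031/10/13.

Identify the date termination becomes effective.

Adding 46 calendar days to 2031/10/13 gives 2031/11/28, which is the last day of the re-inspection period.
The last day of the corrective action period: counting 12 business days from Friday, 2031/11/28 (Dec 1, Dec 2, Dec 3, Dec 4, …, Dec 12, Dec 15, Dec 16, skipping weekends) reaches Tuesday, 2031/12/16.
The date termination becomes effective: 39 calendar days after 2031/12/16 is 2032/01/24.

2032/01/24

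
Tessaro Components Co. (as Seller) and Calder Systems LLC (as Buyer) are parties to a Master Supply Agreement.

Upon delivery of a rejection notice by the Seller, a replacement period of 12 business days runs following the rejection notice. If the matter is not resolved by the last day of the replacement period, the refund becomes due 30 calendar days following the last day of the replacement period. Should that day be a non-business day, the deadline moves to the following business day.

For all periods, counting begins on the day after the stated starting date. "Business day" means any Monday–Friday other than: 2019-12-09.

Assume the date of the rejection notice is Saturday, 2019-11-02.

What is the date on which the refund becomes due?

The last day of the replacement period: counting 12 business days from Saturday, 2019-11-02 (Nov 4, Nov 5, Nov 6, Nov 7, …, Nov 15, Nov 18, Nov 19, skipping weekends) reaches Tuesday, 2019-11-19.
The date on which the refund becomes due: 2019-11-19 + 30 days = 2019-12-19. 2019-12-19 is a Thursday and is not a listed holiday, so no roll-forward applies.

2019-12-19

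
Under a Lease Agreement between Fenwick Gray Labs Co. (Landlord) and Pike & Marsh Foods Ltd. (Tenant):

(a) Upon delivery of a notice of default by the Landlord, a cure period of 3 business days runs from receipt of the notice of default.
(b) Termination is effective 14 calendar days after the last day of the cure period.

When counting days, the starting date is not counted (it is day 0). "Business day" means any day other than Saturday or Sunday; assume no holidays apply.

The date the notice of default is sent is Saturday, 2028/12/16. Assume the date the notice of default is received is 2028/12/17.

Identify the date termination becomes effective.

2029/01/03

From Sunday, 2028/12/17, 3 business days (Dec 18, Dec 19, Dec 20, skipping weekends) brings us to Wednesday, 2028/12/20, which is the last day of the cure period.
The date termination becomes effective: 14 calendar days after 2028/12/20 is 2029/01/03.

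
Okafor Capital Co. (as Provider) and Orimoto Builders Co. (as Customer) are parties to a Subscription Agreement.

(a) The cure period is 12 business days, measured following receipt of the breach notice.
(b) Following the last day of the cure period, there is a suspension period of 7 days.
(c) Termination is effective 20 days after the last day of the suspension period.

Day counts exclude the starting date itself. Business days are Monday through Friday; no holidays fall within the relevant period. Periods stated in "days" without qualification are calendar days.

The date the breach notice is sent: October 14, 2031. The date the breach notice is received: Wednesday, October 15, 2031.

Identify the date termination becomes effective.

From Wednesday, October 15, 2031, 12 business days (Oct 16, Oct 17, Oct 20, Oct 21, …, Oct 29, Oct 30, Oct 31, skipping weekends) brings us to Friday, October 31, 2031, which is the last day of the cure period.
The last day of the suspension period: 7 calendar days after October 31, 2031 is November 7, 2031.
The date termination becomes effective: November 7, 2031 + 20 days = November 27, 2031.

November 27, 2031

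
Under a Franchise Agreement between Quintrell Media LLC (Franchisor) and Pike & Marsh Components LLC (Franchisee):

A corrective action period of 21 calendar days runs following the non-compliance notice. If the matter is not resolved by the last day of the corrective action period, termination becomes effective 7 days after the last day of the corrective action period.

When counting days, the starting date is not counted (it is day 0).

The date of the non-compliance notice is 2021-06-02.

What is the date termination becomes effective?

The last day of the corrective action period: 2021-06-02 + 21 days = 2021-06-23.
Adding 7 calendar days to 2021-06-23 gives 2021-06-30, which is the date termination becomes effective.

2021-06-30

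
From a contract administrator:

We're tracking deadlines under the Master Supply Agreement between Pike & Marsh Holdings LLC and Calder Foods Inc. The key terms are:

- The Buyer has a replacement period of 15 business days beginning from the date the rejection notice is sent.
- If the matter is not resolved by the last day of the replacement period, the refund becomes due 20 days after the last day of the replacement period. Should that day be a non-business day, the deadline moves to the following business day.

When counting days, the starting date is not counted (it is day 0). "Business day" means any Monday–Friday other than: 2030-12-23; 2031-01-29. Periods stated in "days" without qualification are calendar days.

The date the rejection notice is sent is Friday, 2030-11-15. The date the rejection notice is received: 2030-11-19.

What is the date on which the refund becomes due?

2030-12-26

The last day of the replacement period: counting 15 business days from Friday, 2030-11-15 (Nov 18, Nov 19, Nov 20, Nov 21, …, Dec 4, Dec 5, Dec 6, skipping weekends) reaches Friday, 2030-12-06.
Adding 20 calendar days to 2030-12-06 gives 2030-12-26, which is the date on which the refund becomes due. 2030-12-26 is a Thursday and is not a listed holiday, so no roll-forward applies.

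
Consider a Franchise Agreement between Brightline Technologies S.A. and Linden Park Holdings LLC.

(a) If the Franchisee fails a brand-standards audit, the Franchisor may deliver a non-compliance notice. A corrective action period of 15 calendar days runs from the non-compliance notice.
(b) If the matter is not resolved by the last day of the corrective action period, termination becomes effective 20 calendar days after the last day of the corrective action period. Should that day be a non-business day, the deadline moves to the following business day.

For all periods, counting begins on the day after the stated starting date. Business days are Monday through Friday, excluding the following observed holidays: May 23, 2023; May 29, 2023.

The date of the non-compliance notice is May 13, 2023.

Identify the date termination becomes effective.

Jun 19, 2023

Adding 15 calendar days to May 13, 2023 gives May 28, 2023, which is the last day of the corrective action period.
The date termination becomes effective: May 28, 2023 + 20 days = Jun 17, 2023. That falls on a Saturday, so it rolls to the next business day, Monday, Jun 19, 2023.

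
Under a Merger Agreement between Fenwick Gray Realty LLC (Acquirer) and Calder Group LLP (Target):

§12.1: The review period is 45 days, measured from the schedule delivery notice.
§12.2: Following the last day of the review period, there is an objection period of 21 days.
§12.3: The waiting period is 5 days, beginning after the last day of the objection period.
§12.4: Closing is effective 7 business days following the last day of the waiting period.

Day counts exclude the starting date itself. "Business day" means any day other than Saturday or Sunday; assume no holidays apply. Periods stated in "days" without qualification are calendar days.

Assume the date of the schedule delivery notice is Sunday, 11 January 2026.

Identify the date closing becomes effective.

1 April 2026

The last day of the review period: 45 calendar days after 11 January 2026 is 25 February 2026.
Adding 21 calendar days to 25 February 2026 gives 18 March 2026, which is the last day of the objection period.
The last day of the waiting period: 5 calendar days after 18 March 2026 is 23 March 2026.
From Monday, 23 March 2026, 7 business days (Mar 24, Mar 25, Mar 26, Mar 27, Mar 30, Mar 31, Apr 1, skipping weekends) brings us to Wednesday, 1 April 2026, which is the date closing becomes effective.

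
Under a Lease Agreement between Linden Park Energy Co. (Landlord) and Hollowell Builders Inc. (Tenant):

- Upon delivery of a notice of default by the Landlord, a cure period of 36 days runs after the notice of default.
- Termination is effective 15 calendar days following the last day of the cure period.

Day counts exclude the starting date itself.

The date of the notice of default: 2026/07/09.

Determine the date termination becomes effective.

2026/08/29

Adding 36 calendar days to 2026/07/09 gives 2026/08/14, which is the last day of the cure period.
The date termination becomes effective: 15 calendar days after 2026/08/14 is 2026/08/29.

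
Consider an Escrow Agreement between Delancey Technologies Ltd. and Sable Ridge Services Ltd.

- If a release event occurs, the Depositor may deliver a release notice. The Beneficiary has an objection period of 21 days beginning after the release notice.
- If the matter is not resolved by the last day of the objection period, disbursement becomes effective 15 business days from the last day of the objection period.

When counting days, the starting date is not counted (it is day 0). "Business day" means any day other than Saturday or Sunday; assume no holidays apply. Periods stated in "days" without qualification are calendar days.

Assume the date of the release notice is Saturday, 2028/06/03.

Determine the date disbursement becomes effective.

2028/07/14

Adding 21 calendar days to 2028/06/03 gives 2028/06/24, which is the last day of the objection period.
The date disbursement becomes effective: counting 15 business days from Saturday, 2028/06/24 (Jun 26, Jun 27, Jun 28, Jun 29, …, Jul 12, Jul 13, Jul 14, skipping weekends) reaches Friday, 2028/07/14.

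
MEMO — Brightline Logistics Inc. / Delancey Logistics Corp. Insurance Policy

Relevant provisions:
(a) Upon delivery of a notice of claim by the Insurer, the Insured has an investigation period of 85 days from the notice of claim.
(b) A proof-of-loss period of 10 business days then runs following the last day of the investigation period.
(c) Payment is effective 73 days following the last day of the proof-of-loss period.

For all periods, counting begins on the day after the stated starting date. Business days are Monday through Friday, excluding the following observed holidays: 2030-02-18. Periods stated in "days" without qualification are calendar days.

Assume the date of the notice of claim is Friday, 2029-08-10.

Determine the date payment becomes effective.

Adding 85 calendar days to 2029-08-10 gives 2029-11-03, which is the last day of the investigation period.
The last day of the proof-of-loss period: 10 business days after Saturday, 2029-11-03, skipping weekends — Nov 5, Nov 6, Nov 7, Nov 8, Nov 9, Nov 12, Nov 13, Nov 14, Nov 15, Nov 16 — lands on Friday, 2029-11-16.
The date payment becomes effective: 73 calendar days after 2029-11-16 is 2030-01-28.

2030-01-28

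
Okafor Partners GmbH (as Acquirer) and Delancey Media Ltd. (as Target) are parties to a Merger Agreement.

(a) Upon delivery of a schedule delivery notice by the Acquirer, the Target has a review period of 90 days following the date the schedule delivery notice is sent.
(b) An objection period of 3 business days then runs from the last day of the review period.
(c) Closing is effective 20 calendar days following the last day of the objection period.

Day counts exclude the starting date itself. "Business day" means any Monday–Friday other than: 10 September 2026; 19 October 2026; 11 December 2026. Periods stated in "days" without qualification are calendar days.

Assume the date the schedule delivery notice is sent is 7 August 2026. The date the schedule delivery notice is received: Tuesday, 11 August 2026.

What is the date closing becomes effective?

The last day of the review period: 7 August 2026 + 90 days = 5 November 2026.
From Thursday, 5 November 2026, 3 business days (Nov 6, Nov 9, Nov 10, skipping weekends) brings us to Tuesday, 10 November 2026, which is the last day of the objection period.
The date closing becomes effective: 20 calendar days after 10 November 2026 is 30 November 2026.

30 November 2026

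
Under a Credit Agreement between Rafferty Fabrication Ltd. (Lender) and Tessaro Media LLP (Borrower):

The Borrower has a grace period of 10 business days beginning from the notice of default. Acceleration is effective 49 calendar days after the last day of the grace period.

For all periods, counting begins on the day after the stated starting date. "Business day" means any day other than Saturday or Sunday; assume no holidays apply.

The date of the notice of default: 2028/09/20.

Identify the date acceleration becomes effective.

2028/11/22

From Wednesday, 2028/09/20, 10 business days (Sep 21, Sep 22, Sep 25, Sep 26, Sep 27, Sep 28, Sep 29, Oct 2, Oct 3, Oct 4, skipping weekends) brings us to Wednesday, 2028/10/04, which is the last day of the grace period.
Adding 49 calendar days to 2028/10/04 gives 2028/11/22, which is the date acceleration becomes effective.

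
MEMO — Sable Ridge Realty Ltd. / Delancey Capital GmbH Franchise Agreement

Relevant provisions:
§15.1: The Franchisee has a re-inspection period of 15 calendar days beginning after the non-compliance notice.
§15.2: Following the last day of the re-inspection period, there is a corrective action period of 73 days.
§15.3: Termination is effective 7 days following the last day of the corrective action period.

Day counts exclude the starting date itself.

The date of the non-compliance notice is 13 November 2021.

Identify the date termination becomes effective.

The last day of the re-inspection period: 13 November 2021 + 15 days = 28 November 2021.
The last day of the corrective action period: 28 November 2021 + 73 days = 9 February 2022.
Adding 7 calendar days to 9 February 2022 gives 16 February 2022, which is the date termination becomes effective.

16 February 2022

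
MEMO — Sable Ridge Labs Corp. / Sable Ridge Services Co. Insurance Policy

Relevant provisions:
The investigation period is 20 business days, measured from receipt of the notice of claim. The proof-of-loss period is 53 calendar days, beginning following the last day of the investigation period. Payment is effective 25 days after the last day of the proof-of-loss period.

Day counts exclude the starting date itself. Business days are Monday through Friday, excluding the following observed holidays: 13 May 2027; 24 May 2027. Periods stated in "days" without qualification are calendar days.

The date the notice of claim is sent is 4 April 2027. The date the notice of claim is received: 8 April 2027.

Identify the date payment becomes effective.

23 July 2027

The last day of the investigation period: 20 business days after Thursday, 8 April 2027, skipping weekends — Apr 9, Apr 12, Apr 13, Apr 14, …, May 4, May 5, May 6 — lands on Thursday, 6 May 2027.
The last day of the proof-of-loss period: 53 calendar days after 6 May 2027 is 28 June 2027.
Adding 25 calendar days to 28 June 2027 gives 23 July 2027, which is the date payment becomes effective.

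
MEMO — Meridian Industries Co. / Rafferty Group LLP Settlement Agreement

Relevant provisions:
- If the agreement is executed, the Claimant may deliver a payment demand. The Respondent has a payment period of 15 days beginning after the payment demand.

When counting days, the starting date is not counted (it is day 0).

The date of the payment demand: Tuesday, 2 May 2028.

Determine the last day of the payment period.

The last day of the payment period: 2 May 2028 + 15 days = 17 May 2028.

17 May 2028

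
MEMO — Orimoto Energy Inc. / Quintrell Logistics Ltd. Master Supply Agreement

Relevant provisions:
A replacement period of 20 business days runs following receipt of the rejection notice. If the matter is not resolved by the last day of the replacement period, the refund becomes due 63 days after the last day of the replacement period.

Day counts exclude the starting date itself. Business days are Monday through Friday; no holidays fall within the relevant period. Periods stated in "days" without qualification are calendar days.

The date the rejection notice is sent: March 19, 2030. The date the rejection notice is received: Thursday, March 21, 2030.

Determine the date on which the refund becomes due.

The last day of the replacement period: counting 20 business days from Thursday, March 21, 2030 (Mar 22, Mar 25, Mar 26, Mar 27, …, Apr 16, Apr 17, Apr 18, skipping weekends) reaches Thursday, April 18, 2030.
The date on which the refund becomes due: 63 calendar days after April 18, 2030 is June 20, 2030.

June 20, 2030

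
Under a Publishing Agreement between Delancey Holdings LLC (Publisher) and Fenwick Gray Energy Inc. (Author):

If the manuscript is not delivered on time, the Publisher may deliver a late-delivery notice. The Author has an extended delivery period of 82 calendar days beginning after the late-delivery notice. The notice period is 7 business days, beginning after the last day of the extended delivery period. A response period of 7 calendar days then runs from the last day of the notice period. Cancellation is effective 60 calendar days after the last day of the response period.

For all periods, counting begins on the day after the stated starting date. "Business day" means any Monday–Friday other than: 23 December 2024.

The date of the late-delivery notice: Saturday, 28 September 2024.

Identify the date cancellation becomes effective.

The last day of the extended delivery period: 28 September 2024 + 82 days = 19 December 2024.
The last day of the notice period: counting 7 business days from Thursday, 19 December 2024 (Dec 20, Dec 24, Dec 25, Dec 26, Dec 27, Dec 30, Dec 31, skipping weekends and the listed holiday on Dec 23) reaches Tuesday, 31 December 2024.
Adding 7 calendar days to 31 December 2024 gives 7 January 2025, which is the last day of the response period.
The date cancellation becomes effective: 60 calendar days after 7 January 2025 is 8 March 2025.

8 March 2025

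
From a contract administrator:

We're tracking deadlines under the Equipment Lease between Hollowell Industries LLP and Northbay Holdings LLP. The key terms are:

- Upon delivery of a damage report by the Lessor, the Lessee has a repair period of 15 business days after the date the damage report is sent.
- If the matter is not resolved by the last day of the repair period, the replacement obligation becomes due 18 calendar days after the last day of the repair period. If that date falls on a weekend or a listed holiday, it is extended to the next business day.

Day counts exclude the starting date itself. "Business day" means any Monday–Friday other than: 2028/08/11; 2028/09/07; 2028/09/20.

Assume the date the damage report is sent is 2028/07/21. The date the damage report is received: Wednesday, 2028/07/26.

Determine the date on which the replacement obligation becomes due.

The last day of the repair period: counting 15 business days from Friday, 2028/07/21 (Jul 24, Jul 25, Jul 26, Jul 27, …, Aug 9, Aug 10, Aug 14, skipping weekends and the listed holiday on Aug 11) reaches Monday, 2028/08/14.
Adding 18 calendar days to 2028/08/14 gives 2028/09/01, which is the date on which the replacement obligation becomes due. 2028/09/01 is a Friday and is not a listed holiday, so no roll-forward applies.

2028/09/01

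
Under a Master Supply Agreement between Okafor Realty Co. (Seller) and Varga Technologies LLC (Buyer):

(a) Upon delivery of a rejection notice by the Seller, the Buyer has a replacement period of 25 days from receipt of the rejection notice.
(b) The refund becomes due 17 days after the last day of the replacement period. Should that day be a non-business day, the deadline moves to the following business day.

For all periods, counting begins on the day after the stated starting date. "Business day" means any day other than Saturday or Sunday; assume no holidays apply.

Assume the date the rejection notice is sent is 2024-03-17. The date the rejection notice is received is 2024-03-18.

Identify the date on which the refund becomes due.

2024-04-29

The last day of the replacement period: 2024-03-18 + 25 days = 2024-04-12.
Adding 17 calendar days to 2024-04-12 gives 2024-04-29, which is the date on which the refund becomes due. 2024-04-29 is a Monday, so no roll-forward applies.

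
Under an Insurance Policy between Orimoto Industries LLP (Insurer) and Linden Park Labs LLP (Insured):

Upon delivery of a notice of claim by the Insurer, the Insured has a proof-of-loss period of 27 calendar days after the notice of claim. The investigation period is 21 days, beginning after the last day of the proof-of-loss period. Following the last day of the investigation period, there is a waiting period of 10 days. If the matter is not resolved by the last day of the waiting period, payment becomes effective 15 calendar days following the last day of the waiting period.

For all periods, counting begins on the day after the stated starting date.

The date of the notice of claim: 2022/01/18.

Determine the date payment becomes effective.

Adding 27 calendar days to 2022/01/18 gives 2022/02/14, which is the last day of the proof-of-loss period.
The last day of the investigation period: 2022/02/14 + 21 days = 2022/03/07.
Adding 10 calendar days to 2022/03/07 gives 2022/03/17, which is the last day of the waiting period.
The date payment becomes effective: 2022/03/17 + 15 days = 2022/04/01.

2022/04/01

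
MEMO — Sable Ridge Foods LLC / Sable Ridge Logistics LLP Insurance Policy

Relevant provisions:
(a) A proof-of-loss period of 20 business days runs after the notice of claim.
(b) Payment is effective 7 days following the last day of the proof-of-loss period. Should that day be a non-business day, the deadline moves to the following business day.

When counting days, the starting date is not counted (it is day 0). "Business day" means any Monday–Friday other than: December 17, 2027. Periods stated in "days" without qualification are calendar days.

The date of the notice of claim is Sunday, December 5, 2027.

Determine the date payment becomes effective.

January 10, 2028

The last day of the proof-of-loss period: 20 business days after Sunday, December 5, 2027, skipping weekends and the listed holiday on Dec 17 — Dec 6, Dec 7, Dec 8, Dec 9, …, Dec 30, Dec 31, Jan 3 — lands on Monday, January 3, 2028.
The date payment becomes effective: January 3, 2028 + 7 days = January 10, 2028. January 10, 2028 is a Monday and is not a listed holiday, so no roll-forward applies.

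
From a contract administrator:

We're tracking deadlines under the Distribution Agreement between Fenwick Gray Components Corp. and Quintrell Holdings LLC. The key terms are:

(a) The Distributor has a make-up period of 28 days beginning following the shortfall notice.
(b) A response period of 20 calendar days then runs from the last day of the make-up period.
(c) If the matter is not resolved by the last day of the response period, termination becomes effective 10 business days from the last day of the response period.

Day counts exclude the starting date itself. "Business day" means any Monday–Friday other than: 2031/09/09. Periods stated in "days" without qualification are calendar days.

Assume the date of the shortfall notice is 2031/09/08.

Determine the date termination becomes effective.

2031/11/07

The last day of the make-up period: 28 calendar days after 2031/09/08 is 2031/10/06.
Adding 20 calendar days to 2031/10/06 gives 2031/10/26, which is the last day of the response period.
From Sunday, 2031/10/26, 10 business days (Oct 27, Oct 28, Oct 29, Oct 30, Oct 31, Nov 3, Nov 4, Nov 5, Nov 6, Nov 7, skipping weekends) brings us to Friday, 2031/11/07, which is the date termination becomes effective.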